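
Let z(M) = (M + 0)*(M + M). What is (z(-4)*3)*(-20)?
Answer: -1920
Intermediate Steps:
z(M) = 2*M² (z(M) = M*(2*M) = 2*M²)
(z(-4)*3)*(-20) = ((2*(-4)²)*3)*(-20) = ((2*16)*3)*(-20) = (32*3)*(-20) = 96*(-20) = -1920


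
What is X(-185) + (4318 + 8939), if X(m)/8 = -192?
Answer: 11721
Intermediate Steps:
X(m) = -1536 (X(m) = 8*(-192) = -1536)
X(-185) + (4318 + 8939) = -1536 + (4318 + 8939) = -1536 + 13257 = 11721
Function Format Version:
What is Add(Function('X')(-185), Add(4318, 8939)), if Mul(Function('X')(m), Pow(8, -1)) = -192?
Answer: 11721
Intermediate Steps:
Function('X')(m) = -1536 (Function('X')(m) = Mul(8, -192) = -1536)
Add(Function('X')(-185), Add(4318, 8939)) = Add(-1536, Add(4318, 8939)) = Add(-1536, 13257) = 11721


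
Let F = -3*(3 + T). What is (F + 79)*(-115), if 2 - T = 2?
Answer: -8050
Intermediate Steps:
T = 0 (T = 2 - 1*2 = 2 - 2 = 0)
F = -9 (F = -3*(3 + 0) = -3*3 = -9)
(F + 79)*(-115) = (-9 + 79)*(-115) = 70*(-115) = -8050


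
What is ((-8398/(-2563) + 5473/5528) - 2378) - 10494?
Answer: -182313442765/14168264 ≈ -12868.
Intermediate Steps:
((-8398/(-2563) + 5473/5528) - 2378) - 10494 = ((-8398*(-1/2563) + 5473*(1/5528)) - 2378) - 10494 = ((8398/2563 + 5473/5528) - 2378) - 10494 = (60451443/14168264 - 2378) - 10494 = -33631680349/14168264 - 10494 = -182313442765/14168264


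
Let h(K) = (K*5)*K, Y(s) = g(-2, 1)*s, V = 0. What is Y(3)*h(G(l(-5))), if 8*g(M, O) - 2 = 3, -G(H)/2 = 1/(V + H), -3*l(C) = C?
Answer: 27/2 ≈ 13.500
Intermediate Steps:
l(C) = -C/3
G(H) = -2/H (G(H) = -2/(0 + H) = -2/H)
g(M, O) = 5/8 (g(M, O) = ¼ + (⅛)*3 = ¼ + 3/8 = 5/8)
Y(s) = 5*s/8
h(K) = 5*K² (h(K) = (5*K)*K = 5*K²)
Y(3)*h(G(l(-5))) = ((5/8)*3)*(5*(-2/((-⅓*(-5))))²) = 15*(5*(-2/5/3)²)/8 = 15*(5*(-2*⅗)²)/8 = 15*(5*(-6/5)²)/8 = 15*(5*(36/25))/8 = (15/8)*(36/5) = 27/2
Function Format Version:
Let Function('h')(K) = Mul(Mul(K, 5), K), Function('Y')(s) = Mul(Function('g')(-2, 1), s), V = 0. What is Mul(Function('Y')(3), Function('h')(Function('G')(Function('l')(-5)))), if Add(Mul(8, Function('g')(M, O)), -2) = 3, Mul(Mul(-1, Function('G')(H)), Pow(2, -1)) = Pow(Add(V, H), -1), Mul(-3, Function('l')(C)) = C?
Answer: Rational(27, 2) ≈ 13.500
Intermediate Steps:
Function('l')(C) = Mul(Rational(-1, 3), C)
Function('G')(H) = Mul(-2, Pow(H, -1)) (Function('G')(H) = Mul(-2, Pow(Add(0, H), -1)) = Mul(-2, Pow(H, -1)))
Function('g')(M, O) = Rational(5, 8) (Function('g')(M, O) = Add(Rational(1, 4), Mul(Rational(1, 8), 3)) = Add(Rational(1, 4), Rational(3, 8)) = Rational(5, 8))
Function('Y')(s) = Mul(Rational(5, 8), s)
Function('h')(K) = Mul(5, Pow(K, 2)) (Function('h')(K) = Mul(Mul(5, K), K) = Mul(5, Pow(K, 2)))
Mul(Function('Y')(3), Function('h')(Function('G')(Function('l')(-5)))) = Mul(Mul(Rational(5, 8), 3), Mul(5, Pow(Mul(-2, Pow(Mul(Rational(-1, 3), -5), -1)), 2))) = Mul(Rational(15, 8), Mul(5, Pow(Mul(-2, Pow(Rational(5, 3), -1)), 2))) = Mul(Rational(15, 8), Mul(5, Pow(Mul(-2, Rational(3, 5)), 2))) = Mul(Rational(15, 8), Mul(5, Pow(Rational(-6, 5), 2))) = Mul(Rational(15, 8), Mul(5, Rational(36, 25))) = Mul(Rational(15, 8), Rational(36, 5)) = Rational(27, 2)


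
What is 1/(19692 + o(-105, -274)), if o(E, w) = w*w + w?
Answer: 1/94494 ≈ 1.0583e-5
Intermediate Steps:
o(E, w) = w + w**2 (o(E, w) = w**2 + w = w + w**2)
1/(19692 + o(-105, -274)) = 1/(19692 - 274*(1 - 274)) = 1/(19692 - 274*(-273)) = 1/(19692 + 74802) = 1/94494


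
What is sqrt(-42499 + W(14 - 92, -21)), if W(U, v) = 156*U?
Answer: I*sqrt(54667) ≈ 233.81*I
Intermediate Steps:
sqrt(-42499 + W(14 - 92, -21)) = sqrt(-42499 + 156*(14 - 92)) = sqrt(-42499 + 156*(-78)) = sqrt(-42499 - 12168) = sqrt(-54667) = I*sqrt(54667)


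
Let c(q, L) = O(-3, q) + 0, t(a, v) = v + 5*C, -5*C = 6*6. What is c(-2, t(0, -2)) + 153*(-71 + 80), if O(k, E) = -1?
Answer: 1376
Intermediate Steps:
C = -36/5 (C = -6*6/5 = -1/5*36 = -36/5 ≈ -7.2000)
t(a, v) = -36 + v (t(a, v) = v + 5*(-36/5) = v - 36 = -36 + v)
c(q, L) = -1 (c(q, L) = -1 + 0 = -1)
c(-2, t(0, -2)) + 153*(-71 + 80) = -1 + 153*(-71 + 80) = -1 + 153*9 = -1 + 1377 = 1376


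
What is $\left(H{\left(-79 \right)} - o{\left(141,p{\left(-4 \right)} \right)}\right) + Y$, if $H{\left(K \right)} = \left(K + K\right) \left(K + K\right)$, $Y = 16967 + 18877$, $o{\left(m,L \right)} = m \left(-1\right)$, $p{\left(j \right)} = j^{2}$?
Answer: $60949$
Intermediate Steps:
$o{\left(m,L \right)} = - m$
$Y = 35844$
$H{\left(K \right)} = 4 K^{2}$ ($H{\left(K \right)} = 2 K 2 K = 4 K^{2}$)
$\left(H{\left(-79 \right)} - o{\left(141,p{\left(-4 \right)} \right)}\right) + Y = \left(4 \left(-79\right)^{2} - \left(-1\right) 141\right) + 35844 = \left(4 \cdot 6241 - -141\right) + 35844 = \left(24964 + 141\right) + 35844 = 25105 + 35844 = 60949$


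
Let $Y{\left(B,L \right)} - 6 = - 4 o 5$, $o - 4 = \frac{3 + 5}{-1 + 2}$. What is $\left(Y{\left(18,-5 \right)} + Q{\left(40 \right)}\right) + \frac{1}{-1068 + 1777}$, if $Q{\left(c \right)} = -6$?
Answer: $- \frac{170159}{709} \approx -240.0$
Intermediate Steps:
$o = 12$ ($o = 4 + \frac{3 + 5}{-1 + 2} = 4 + \frac{8}{1} = 4 + 8 \cdot 1 = 4 + 8 = 12$)
$Y{\left(B,L \right)} = -234$ ($Y{\left(B,L \right)} = 6 + \left(-4\right) 12 \cdot 5 = 6 - 240 = -234$)
$\left(Y{\left(18,-5 \right)} + Q{\left(40 \right)}\right) + \frac{1}{-1068 + 1777} = \left(-234 - 6\right) + \frac{1}{-1068 + 1777} = -240 + \frac{1}{709} = - \frac{170159}{709}$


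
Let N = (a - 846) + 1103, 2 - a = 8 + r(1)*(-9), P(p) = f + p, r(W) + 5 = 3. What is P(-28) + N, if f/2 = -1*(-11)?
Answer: 227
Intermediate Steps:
r(W) = -2 (r(W) = -5 + 3 = -2)
f = 22 (f = 2*(-1*(-11)) = 2*11 = 22)
P(p) = 22 + p
a = -24 (a = 2 - (8 - 2*(-9)) = 2 - (8 + 18) = 2 - 1*26 = 2 - 26 = -24)
N = 233 (N = (-24 - 846) + 1103 = -870 + 1103 = 233)
P(-28) + N = (22 - 28) + 233 = -6 + 233 = 227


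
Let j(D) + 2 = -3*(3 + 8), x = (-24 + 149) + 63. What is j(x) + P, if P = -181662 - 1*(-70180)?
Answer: -111517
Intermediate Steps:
P = -111482 (P = -181662 + 70180 = -111482)
x = 188 (x = 125 + 63 = 188)
j(D) = -35 (j(D) = -2 - 3*(3 + 8) = -2 - 3*11 = -2 - 33 = -35)
j(x) + P = -35 - 111482 = -111517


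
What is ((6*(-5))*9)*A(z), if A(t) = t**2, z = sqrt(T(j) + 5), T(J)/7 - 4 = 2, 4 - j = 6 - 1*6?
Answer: -12690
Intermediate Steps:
j = 4 (j = 4 - (6 - 1*6) = 4 - (6 - 6) = 4 - 1*0 = 4 + 0 = 4)
T(J) = 42 (T(J) = 28 + 7*2 = 28 + 14 = 42)
z = sqrt(47) (z = sqrt(42 + 5) = sqrt(47) ≈ 6.8557)
((6*(-5))*9)*A(z) = ((6*(-5))*9)*(sqrt(47))**2 = -30*9*47 = -270*47 = -12690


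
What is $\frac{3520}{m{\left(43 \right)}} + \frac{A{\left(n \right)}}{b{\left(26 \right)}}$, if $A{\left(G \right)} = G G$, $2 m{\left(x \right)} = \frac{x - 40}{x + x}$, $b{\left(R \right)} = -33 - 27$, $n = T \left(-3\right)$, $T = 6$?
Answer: $\frac{3027119}{15} \approx 2.0181 \cdot 10^{5}$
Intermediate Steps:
$n = -18$ ($n = 6 \left(-3\right) = -18$)
$b{\left(R \right)} = -60$ ($b{\left(R \right)} = -33 - 27 = -60$)
$m{\left(x \right)} = \frac{-40 + x}{4 x}$ ($m{\left(x \right)} = \frac{\left(x - 40\right) \frac{1}{x + x}}{2} = \frac{\left(-40 + x\right) \frac{1}{2 x}}{2} = \frac{\frac{1}{2} \frac{1}{x} \left(-40 + x\right)}{2} = \frac{-40 + x}{4 x}$)
$A{\left(G \right)} = G^{2}$
$\frac{3520}{m{\left(43 \right)}} + \frac{A{\left(n \right)}}{b{\left(26 \right)}} = \frac{3520}{\frac{1}{4} \cdot \frac{1}{43} \left(-40 + 43\right)} + \frac{\left(-18\right)^{2}}{-60} = \frac{3520}{\frac{1}{4} \cdot \frac{1}{43} \cdot 3} + 324 \left(- \frac{1}{60}\right) = \frac{3520}{\frac{3}{172}} - \frac{27}{5} = 3520 \cdot \frac{172}{3} - \frac{27}{5} = \frac{605440}{3} - \frac{27}{5} = \frac{3027119}{15}$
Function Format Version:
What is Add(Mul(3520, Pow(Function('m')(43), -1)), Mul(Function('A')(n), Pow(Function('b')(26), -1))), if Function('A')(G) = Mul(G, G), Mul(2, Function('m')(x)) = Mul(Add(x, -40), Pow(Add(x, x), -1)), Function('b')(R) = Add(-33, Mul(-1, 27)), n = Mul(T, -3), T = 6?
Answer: Rational(3027119, 15) ≈ 2.0181e+5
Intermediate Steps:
n = -18 (n = Mul(6, -3) = -18)
Function('b')(R) = -60 (Function('b')(R) = Add(-33, -27) = -60)
Function('m')(x) = Mul(Rational(1, 4), Pow(x, -1), Add(-40, x)) (Function('m')(x) = Mul(Rational(1, 2), Mul(Add(x, -40), Pow(Add(x, x), -1))) = Mul(Rational(1, 2), Mul(Add(-40, x), Pow(Mul(2, x), -1))) = Mul(Rational(1, 2), Mul(Add(-40, x), Mul(Rational(1, 2), Pow(x, -1)))) = Mul(Rational(1, 2), Mul(Rational(1, 2), Pow(x, -1), Add(-40, x))) = Mul(Rational(1, 4), Pow(x, -1), Add(-40, x)))
Function('A')(G) = Pow(G, 2)
Add(Mul(3520, Pow(Function('m')(43), -1)), Mul(Function('A')(n), Pow(Function('b')(26), -1))) = Add(Mul(3520, Pow(Mul(Rational(1, 4), Pow(43, -1), Add(-40, 43)), -1)), Mul(Pow(-18, 2), Pow(-60, -1))) = Add(Mul(3520, Pow(Mul(Rational(1, 4), Rational(1, 43), 3), -1)), Mul(324, Rational(-1, 60))) = Add(Mul(3520, Pow(Rational(3, 172), -1)), Rational(-27, 5)) = Add(Mul(3520, Rational(172, 3)), Rational(-27, 5)) = Add(Rational(605440, 3), Rational(-27, 5)) = Rational(3027119, 15)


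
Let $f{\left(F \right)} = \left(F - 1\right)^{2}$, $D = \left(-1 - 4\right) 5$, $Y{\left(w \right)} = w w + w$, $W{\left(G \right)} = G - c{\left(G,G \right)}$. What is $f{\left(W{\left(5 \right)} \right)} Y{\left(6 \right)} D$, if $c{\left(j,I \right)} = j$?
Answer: $-1050$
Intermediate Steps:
$W{\left(G \right)} = 0$ ($W{\left(G \right)} = G - G = 0$)
$Y{\left(w \right)} = w + w^{2}$ ($Y{\left(w \right)} = w^{2} + w = w + w^{2}$)
$D = -25$ ($D = \left(-5\right) 5 = -25$)
$f{\left(F \right)} = \left(-1 + F\right)^{2}$
$f{\left(W{\left(5 \right)} \right)} Y{\left(6 \right)} D = \left(-1 + 0\right)^{2} \cdot 6 \left(1 + 6\right) \left(-25\right) = \left(-1\right)^{2} \cdot 6 \cdot 7 \left(-25\right) = 1 \cdot 42 \left(-25\right) = 42 \left(-25\right) = -1050$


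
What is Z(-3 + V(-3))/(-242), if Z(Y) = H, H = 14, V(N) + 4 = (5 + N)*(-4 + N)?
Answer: -7/121 ≈ -0.057851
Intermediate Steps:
V(N) = -4 + (-4 + N)*(5 + N) (V(N) = -4 + (5 + N)*(-4 + N) = -4 + (-4 + N)*(5 + N))
Z(Y) = 14
Z(-3 + V(-3))/(-242) = 14/(-242) = 14*(-1/242) = -7/121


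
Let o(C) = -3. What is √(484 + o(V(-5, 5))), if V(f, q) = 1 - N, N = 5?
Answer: √481 ≈ 21.932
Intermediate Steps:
V(f, q) = -4 (V(f, q) = 1 - 1*5 = 1 - 5 = -4)
√(484 + o(V(-5, 5))) = √(484 - 3) = √481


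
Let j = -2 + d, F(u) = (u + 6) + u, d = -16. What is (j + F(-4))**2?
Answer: 400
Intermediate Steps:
F(u) = 6 + 2*u (F(u) = (6 + u) + u = 6 + 2*u)
j = -18 (j = -2 - 16 = -18)
(j + F(-4))**2 = (-18 + (6 + 2*(-4)))**2 = (-18 + (6 - 8))**2 = (-18 - 2)**2 = (-20)**2 = 400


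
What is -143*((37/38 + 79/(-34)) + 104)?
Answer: -4741308/323 ≈ -14679.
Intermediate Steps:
-143*((37/38 + 79/(-34)) + 104) = -143*((37*(1/38) + 79*(-1/34)) + 104) = -143*((37/38 - 79/34) + 104) = -143*(-436/323 + 104) = -143*33156/323 = -4741308/323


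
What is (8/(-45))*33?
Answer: -88/15 ≈ -5.8667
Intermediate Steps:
(8/(-45))*33 = (8*(-1/45))*33 = -8/45*33 = -88/15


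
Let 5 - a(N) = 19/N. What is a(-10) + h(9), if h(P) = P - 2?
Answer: 139/10 ≈ 13.900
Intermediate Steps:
a(N) = 5 - 19/N
h(P) = -2 + P
a(-10) + h(9) = (5 - 19/(-10)) + (-2 + 9) = (5 - 19*(-⅒)) + 7 = (5 + 19/10) + 7 = 69/10 + 7 = 139/10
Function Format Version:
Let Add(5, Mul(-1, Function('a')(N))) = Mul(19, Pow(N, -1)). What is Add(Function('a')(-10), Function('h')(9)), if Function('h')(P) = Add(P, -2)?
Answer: Rational(139, 10) ≈ 13.900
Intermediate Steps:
Function('a')(N) = Add(5, Mul(-19, Pow(N, -1))) (Function('a')(N) = Add(5, Mul(-1, Mul(19, Pow(N, -1)))) = Add(5, Mul(-19, Pow(N, -1))))
Function('h')(P) = Add(-2, P)
Add(Function('a')(-10), Function('h')(9)) = Add(Add(5, Mul(-19, Pow(-10, -1))), Add(-2, 9)) = Add(Add(5, Mul(-19, Rational(-1, 10))), 7) = Add(Add(5, Rational(19, 10)), 7) = Add(Rational(69, 10), 7) = Rational(139, 10)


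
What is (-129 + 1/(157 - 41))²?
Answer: 223891369/13456 ≈ 16639.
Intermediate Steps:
(-129 + 1/(157 - 41))² = (-129 + 1/116)² = (-14963/116)² = 223891369/13456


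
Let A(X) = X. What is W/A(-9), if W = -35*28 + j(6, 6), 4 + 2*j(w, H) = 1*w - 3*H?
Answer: 988/9 ≈ 109.78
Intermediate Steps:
j(w, H) = -2 + w/2 - 3*H/2 (j(w, H) = -2 + (1*w - 3*H)/2 = -2 + (w - 3*H)/2 = -2 + (w/2 - 3*H/2) = -2 + w/2 - 3*H/2)
W = -988 (W = -35*28 + (-2 + (½)*6 - 3/2*6) = -980 + (-2 + 3 - 9) = -980 - 8 = -988)
W/A(-9) = -988/(-9) = -988*(-⅑) = 988/9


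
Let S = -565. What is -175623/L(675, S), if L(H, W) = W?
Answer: 175623/565 ≈ 310.84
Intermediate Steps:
-175623/L(675, S) = -175623/(-565) = -175623*(-1/565) = 175623/565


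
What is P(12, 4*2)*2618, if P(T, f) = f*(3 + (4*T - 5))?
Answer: 963424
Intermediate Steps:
P(T, f) = f*(-2 + 4*T) (P(T, f) = f*(3 + (-5 + 4*T)) = f*(-2 + 4*T))
P(12, 4*2)*2618 = (2*(4*2)*(-1 + 2*12))*2618 = (2*8*(-1 + 24))*2618 = (2*8*23)*2618 = 368*2618 = 963424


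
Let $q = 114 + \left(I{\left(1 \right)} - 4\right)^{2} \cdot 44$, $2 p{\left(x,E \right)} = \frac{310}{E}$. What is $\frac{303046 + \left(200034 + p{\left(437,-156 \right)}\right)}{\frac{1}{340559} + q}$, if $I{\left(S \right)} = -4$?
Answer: $\frac{26727181001675}{155662707876} \approx 171.7$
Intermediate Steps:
$p{\left(x,E \right)} = \frac{155}{E}$ ($p{\left(x,E \right)} = \frac{310 \frac{1}{E}}{2} = \frac{155}{E}$)
$q = 2930$ ($q = 114 + \left(-4 - 4\right)^{2} \cdot 44 = 114 + \left(-8\right)^{2} \cdot 44 = 114 + 64 \cdot 44 = 114 + 2816 = 2930$)
$\frac{303046 + \left(200034 + p{\left(437,-156 \right)}\right)}{\frac{1}{340559} + q} = \frac{303046 + \left(200034 + \frac{155}{-156}\right)}{\frac{1}{340559} + 2930} = \frac{303046 + \left(200034 + 155 \left(- \frac{1}{156}\right)\right)}{\frac{1}{340559} + 2930} = \frac{303046 + \left(200034 - \frac{155}{156}\right)}{\frac{997837871}{340559}} = \left(303046 + \frac{31205149}{156}\right) \frac{340559}{997837871} = \frac{78480325}{156} \cdot \frac{340559}{997837871} = \frac{26727181001675}{155662707876}$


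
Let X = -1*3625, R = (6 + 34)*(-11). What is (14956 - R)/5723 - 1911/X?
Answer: 66747153/20745875 ≈ 3.2174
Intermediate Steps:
R = -440 (R = 40*(-11) = -440)
X = -3625
(14956 - R)/5723 - 1911/X = (14956 - 1*(-440))/5723 - 1911/(-3625) = (14956 + 440)*(1/5723) - 1911*(-1/3625) = 15396*(1/5723) + 1911/3625 = 15396/5723 + 1911/3625 = 66747153/20745875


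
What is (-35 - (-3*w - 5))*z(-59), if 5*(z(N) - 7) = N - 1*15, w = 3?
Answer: 819/5 ≈ 163.80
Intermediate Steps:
z(N) = 4 + N/5 (z(N) = 7 + (N - 1*15)/5 = 7 + (N - 15)/5 = 7 + (-15 + N)/5 = 7 + (-3 + N/5) = 4 + N/5)
(-35 - (-3*w - 5))*z(-59) = (-35 - (-3*3 - 5))*(4 + (1/5)*(-59)) = (-35 - (-9 - 5))*(4 - 59/5) = (-35 - 1*(-14))*(-39/5) = (-35 + 14)*(-39/5) = -21*(-39/5) = 819/5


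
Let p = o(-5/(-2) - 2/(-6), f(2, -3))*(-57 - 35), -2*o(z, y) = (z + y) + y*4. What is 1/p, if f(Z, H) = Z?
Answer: 3/1771 ≈ 0.0016940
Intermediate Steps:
o(z, y) = -5*y/2 - z/2 (o(z, y) = -((z + y) + y*4)/2 = -((y + z) + 4*y)/2 = -(z + 5*y)/2 = -5*y/2 - z/2)
p = 1771/3 (p = (-5/2*2 - (-5/(-2) - 2/(-6))/2)*(-57 - 35) = (-5 - (-5*(-1/2) - 2*(-1/6))/2)*(-92) = (-5 - (5/2 + 1/3)/2)*(-92) = (-5 - 1/2*17/6)*(-92) = (-5 - 17/12)*(-92) = -77/12*(-92) = 1771/3 ≈ 590.33)
1/p = 1/(1771/3) = 3/1771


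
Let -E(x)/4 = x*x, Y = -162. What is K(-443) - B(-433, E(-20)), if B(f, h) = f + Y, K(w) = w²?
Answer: 196844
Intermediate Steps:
E(x) = -4*x² (E(x) = -4*x*x = -4*x²)
B(f, h) = -162 + f (B(f, h) = f - 162 = -162 + f)
K(-443) - B(-433, E(-20)) = (-443)² - (-162 - 433) = 196249 - 1*(-595) = 196249 + 595 = 196844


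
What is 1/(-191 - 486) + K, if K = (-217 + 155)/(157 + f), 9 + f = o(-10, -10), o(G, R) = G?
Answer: -21056/46713 ≈ -0.45075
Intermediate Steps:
f = -19 (f = -9 - 10 = -19)
K = -31/69 (K = (-217 + 155)/(157 - 19) = -62/138 = -62*1/138 = -31/69 ≈ -0.44928)
1/(-191 - 486) + K = 1/(-191 - 486) - 31/69 = 1/(-677) - 31/69 = -1/677 - 31/69 = -21056/46713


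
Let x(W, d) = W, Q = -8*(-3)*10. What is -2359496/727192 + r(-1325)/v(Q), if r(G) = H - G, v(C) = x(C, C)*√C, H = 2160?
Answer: -294937/90899 + 697*√15/2880 ≈ -2.3074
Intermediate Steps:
Q = 240 (Q = 24*10 = 240)
v(C) = C^(3/2) (v(C) = C*√C = C^(3/2))
r(G) = 2160 - G
-2359496/727192 + r(-1325)/v(Q) = -2359496/727192 + (2160 - 1*(-1325))/(240^(3/2)) = -2359496*1/727192 + (2160 + 1325)/((960*√15)) = -294937/90899 + 3485*(√15/14400) = -294937/90899 + 697*√15/2880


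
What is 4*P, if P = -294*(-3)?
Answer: 3528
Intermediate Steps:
P = 882
4*P = 4*882 = 3528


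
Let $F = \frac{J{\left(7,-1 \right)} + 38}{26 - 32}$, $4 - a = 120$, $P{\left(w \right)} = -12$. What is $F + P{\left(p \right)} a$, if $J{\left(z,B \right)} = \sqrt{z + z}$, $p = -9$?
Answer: $\frac{4157}{3} - \frac{\sqrt{14}}{6} \approx 1385.0$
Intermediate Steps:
$J{\left(z,B \right)} = \sqrt{2} \sqrt{z}$ ($J{\left(z,B \right)} = \sqrt{2 z} = \sqrt{2} \sqrt{z}$)
$a = -116$ ($a = 4 - 120 = -116$)
$F = - \frac{19}{3} - \frac{\sqrt{14}}{6}$ ($F = \frac{\sqrt{2} \sqrt{7} + 38}{26 - 32} = \frac{\sqrt{14} + 38}{-6} = \left(38 + \sqrt{14}\right) \left(- \frac{1}{6}\right) = - \frac{19}{3} - \frac{\sqrt{14}}{6} \approx -6.9569$)
$F + P{\left(p \right)} a = \left(- \frac{19}{3} - \frac{\sqrt{14}}{6}\right) - -1392 = \left(- \frac{19}{3} - \frac{\sqrt{14}}{6}\right) + 1392 = \frac{4157}{3} - \frac{\sqrt{14}}{6}$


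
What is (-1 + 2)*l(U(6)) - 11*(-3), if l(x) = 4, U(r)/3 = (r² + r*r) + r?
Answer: 37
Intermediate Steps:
U(r) = 3*r + 6*r² (U(r) = 3*((r² + r*r) + r) = 3*((r² + r²) + r) = 3*(2*r² + r) = 3*(r + 2*r²) = 3*r + 6*r²)
(-1 + 2)*l(U(6)) - 11*(-3) = (-1 + 2)*4 - 11*(-3) = 1*4 + 33 = 4 + 33 = 37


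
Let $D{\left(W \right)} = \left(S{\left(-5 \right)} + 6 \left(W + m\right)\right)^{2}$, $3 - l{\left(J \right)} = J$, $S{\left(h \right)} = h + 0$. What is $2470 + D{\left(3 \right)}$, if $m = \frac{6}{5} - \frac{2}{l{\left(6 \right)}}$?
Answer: $\frac{76391}{25} \approx 3055.6$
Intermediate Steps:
$S{\left(h \right)} = h$
$l{\left(J \right)} = 3 - J$
$m = \frac{28}{15}$ ($m = \frac{6}{5} - \frac{2}{3 - 6} = 6 \cdot \frac{1}{5} - \frac{2}{3 - 6} = \frac{6}{5} - \frac{2}{-3} = \frac{6}{5} - - \frac{2}{3} = \frac{6}{5} + \frac{2}{3} = \frac{28}{15} \approx 1.8667$)
$D{\left(W \right)} = \left(\frac{31}{5} + 6 W\right)^{2}$ ($D{\left(W \right)} = \left(-5 + 6 \left(W + \frac{28}{15}\right)\right)^{2} = \left(-5 + 6 \left(\frac{28}{15} + W\right)\right)^{2} = \left(-5 + \left(\frac{56}{5} + 6 W\right)\right)^{2} = \left(\frac{31}{5} + 6 W\right)^{2}$)
$2470 + D{\left(3 \right)} = 2470 + \frac{\left(31 + 30 \cdot 3\right)^{2}}{25} = 2470 + \frac{\left(31 + 90\right)^{2}}{25} = 2470 + \frac{121^{2}}{25} = 2470 + \frac{1}{25} \cdot 14641 = 2470 + \frac{14641}{25} = \frac{76391}{25}$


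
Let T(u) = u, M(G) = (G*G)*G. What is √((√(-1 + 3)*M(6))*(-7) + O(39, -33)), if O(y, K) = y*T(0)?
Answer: 6*I*2^(¾)*√21 ≈ 46.242*I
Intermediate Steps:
M(G) = G³ (M(G) = G²*G = G³)
O(y, K) = 0 (O(y, K) = y*0 = 0)
√((√(-1 + 3)*M(6))*(-7) + O(39, -33)) = √((√(-1 + 3)*6³)*(-7) + 0) = √((√2*216)*(-7) + 0) = √((216*√2)*(-7) + 0) = √(-1512*√2 + 0) = √(-1512*√2) = 6*I*2^(¼)*√42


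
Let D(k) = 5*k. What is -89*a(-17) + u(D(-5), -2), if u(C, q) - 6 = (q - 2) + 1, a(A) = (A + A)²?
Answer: -102881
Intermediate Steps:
a(A) = 4*A² (a(A) = (2*A)² = 4*A²)
u(C, q) = 5 + q (u(C, q) = 6 + ((q - 2) + 1) = 6 + ((-2 + q) + 1) = 6 + (-1 + q) = 5 + q)
-89*a(-17) + u(D(-5), -2) = -356*(-17)² + (5 - 2) = -356*289 + 3 = -89*1156 + 3 = -102884 + 3 = -102881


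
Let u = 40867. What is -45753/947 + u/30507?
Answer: -1357085722/28890129 ≈ -46.974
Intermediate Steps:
-45753/947 + u/30507 = -45753/947 + 40867/30507 = -1357085722/28890129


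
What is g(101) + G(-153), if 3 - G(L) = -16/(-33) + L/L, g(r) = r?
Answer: 3383/33 ≈ 102.52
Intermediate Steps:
G(L) = 50/33 (G(L) = 3 - (-16/(-33) + L/L) = 3 - (-16*(-1/33) + 1) = 3 - (16/33 + 1) = 3 - 1*49/33 = 3 - 49/33 = 50/33)
g(101) + G(-153) = 101 + 50/33 = 3383/33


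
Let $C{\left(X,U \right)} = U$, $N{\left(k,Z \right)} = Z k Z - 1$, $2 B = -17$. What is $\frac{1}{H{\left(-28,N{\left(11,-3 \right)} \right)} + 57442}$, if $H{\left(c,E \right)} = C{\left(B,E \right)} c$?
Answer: $\frac{1}{54698} \approx 1.8282 \cdot 10^{-5}$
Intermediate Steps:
$B = - \frac{17}{2}$ ($B = \frac{1}{2} \left(-17\right) = - \frac{17}{2} \approx -8.5$)
$N{\left(k,Z \right)} = -1 + k Z^{2}$ ($N{\left(k,Z \right)} = k Z^{2} - 1 = -1 + k Z^{2}$)
$H{\left(c,E \right)} = E c$
$\frac{1}{H{\left(-28,N{\left(11,-3 \right)} \right)} + 57442} = \frac{1}{\left(-1 + 11 \left(-3\right)^{2}\right) \left(-28\right) + 57442} = \frac{1}{\left(-1 + 11 \cdot 9\right) \left(-28\right) + 57442} = \frac{1}{\left(-1 + 99\right) \left(-28\right) + 57442} = \frac{1}{98 \left(-28\right) + 57442} = \frac{1}{-2744 + 57442} = \frac{1}{54698}$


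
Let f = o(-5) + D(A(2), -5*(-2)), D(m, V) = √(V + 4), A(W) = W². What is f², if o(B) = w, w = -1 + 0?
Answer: (1 - √14)² ≈ 7.5167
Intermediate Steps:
D(m, V) = √(4 + V)
w = -1
o(B) = -1
f = -1 + √14 (f = -1 + √(4 - 5*(-2)) = -1 + √(4 + 10) = -1 + √14 ≈ 2.7417)
f² = (-1 + √14)²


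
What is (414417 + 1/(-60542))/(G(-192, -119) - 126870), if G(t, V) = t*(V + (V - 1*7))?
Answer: -25089634013/4833067860 ≈ -5.1912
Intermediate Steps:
G(t, V) = t*(-7 + 2*V) (G(t, V) = t*(V + (V - 7)) = t*(V + (-7 + V)) = t*(-7 + 2*V))
(414417 + 1/(-60542))/(G(-192, -119) - 126870) = (414417 + 1/(-60542))/(-192*(-7 + 2*(-119)) - 126870) = (414417 - 1/60542)/(-192*(-7 - 238) - 126870) = 25089634013/(60542*(-192*(-245) - 126870)) = 25089634013/(60542*(47040 - 126870)) = (25089634013/60542)/(-79830) = (25089634013/60542)*(-1/79830) = -25089634013/4833067860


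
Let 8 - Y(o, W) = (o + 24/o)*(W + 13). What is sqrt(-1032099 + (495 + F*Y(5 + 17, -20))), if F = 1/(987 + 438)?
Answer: 13*I*sqrt(6665900758)/1045 ≈ 1015.7*I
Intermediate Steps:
Y(o, W) = 8 - (13 + W)*(o + 24/o) (Y(o, W) = 8 - (o + 24/o)*(W + 13) = 8 - (o + 24/o)*(13 + W) = 8 - (13 + W)*(o + 24/o))
F = 1/1425 ≈ 0.00070175
sqrt(-1032099 + (495 + F*Y(5 + 17, -20))) = sqrt(-1032099 + (495 + (8 - 312/(5 + 17) - 13*(5 + 17) - 1*(-20)*(5 + 17) - 24*(-20)/(5 + 17))/1425)) = sqrt(-1032099 + (495 + (8 - 312/22 - 13*22 - 1*(-20)*22 - 24*(-20)/22)/1425)) = sqrt(-1032099 + (495 + (8 - 312*1/22 - 286 + 440 - 24*(-20)*1/22)/1425)) = sqrt(-1032099 + (495 + (8 - 156/11 - 286 + 440 + 240/11)/1425)) = sqrt(-1032099 + (495 + (1/1425)*(1866/11))) = sqrt(-1032099 + (495 + 622/5225)) = sqrt(-1032099 + 2586997/5225) = sqrt(-5390130278/5225) = 13*I*sqrt(6665900758)/1045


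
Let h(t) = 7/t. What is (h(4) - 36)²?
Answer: 18769/16 ≈ 1173.1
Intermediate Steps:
(h(4) - 36)² = (7/4 - 36)² = (-137/4)² = 18769/16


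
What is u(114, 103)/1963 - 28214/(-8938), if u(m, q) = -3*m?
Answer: 26163643/8772647 ≈ 2.9824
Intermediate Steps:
u(114, 103)/1963 - 28214/(-8938) = -3*114/1963 - 28214/(-8938) = -342*1/1963 - 28214*(-1/8938) = -342/1963 + 14107/4469 = 26163643/8772647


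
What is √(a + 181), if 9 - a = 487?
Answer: 3*I*√33 ≈ 17.234*I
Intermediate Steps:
a = -478 (a = 9 - 1*487 = 9 - 487 = -478)
√(a + 181) = √(-478 + 181) = √(-297) = 3*I*√33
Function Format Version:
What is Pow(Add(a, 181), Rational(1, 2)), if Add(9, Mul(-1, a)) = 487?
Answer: Mul(3, I, Pow(33, Rational(1, 2))) ≈ Mul(17.234, I)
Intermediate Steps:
a = -478 (a = Add(9, Mul(-1, 487)) = Add(9, -487) = -478)
Pow(Add(a, 181), Rational(1, 2)) = Pow(Add(-478, 181), Rational(1, 2)) = Pow(-297, Rational(1, 2)) = Mul(3, I, Pow(33, Rational(1, 2)))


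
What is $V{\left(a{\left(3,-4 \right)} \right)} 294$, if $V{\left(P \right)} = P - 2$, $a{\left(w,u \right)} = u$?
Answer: $-1764$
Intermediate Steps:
$V{\left(P \right)} = -2 + P$
$V{\left(a{\left(3,-4 \right)} \right)} 294 = \left(-2 - 4\right) 294 = \left(-6\right) 294 = -1764$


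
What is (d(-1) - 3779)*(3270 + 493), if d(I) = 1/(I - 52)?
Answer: -14220448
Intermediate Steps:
d(I) = 1/(-52 + I)
(d(-1) - 3779)*(3270 + 493) = (1/(-52 - 1) - 3779)*(3270 + 493) = (1/(-53) - 3779)*3763 = (-1/53 - 3779)*3763 = -200288/53*3763 = -14220448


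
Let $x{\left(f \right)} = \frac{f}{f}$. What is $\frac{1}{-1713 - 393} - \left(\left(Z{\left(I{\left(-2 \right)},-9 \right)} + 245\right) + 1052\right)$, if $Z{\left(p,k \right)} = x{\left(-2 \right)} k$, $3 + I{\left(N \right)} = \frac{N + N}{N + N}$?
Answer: $- \frac{2712529}{2106} \approx -1288.0$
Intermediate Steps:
$I{\left(N \right)} = -2$ ($I{\left(N \right)} = -3 + \frac{N + N}{N + N} = -3 + \frac{2 N}{2 N} = -3 + 2 N \frac{1}{2 N} = -3 + 1 = -2$)
$x{\left(f \right)} = 1$
$Z{\left(p,k \right)} = k$ ($Z{\left(p,k \right)} = 1 k = k$)
$\frac{1}{-1713 - 393} - \left(\left(Z{\left(I{\left(-2 \right)},-9 \right)} + 245\right) + 1052\right) = \frac{1}{-1713 - 393} - \left(\left(-9 + 245\right) + 1052\right) = \frac{1}{-2106} - \left(236 + 1052\right) = - \frac{1}{2106} - 1288 = - \frac{2712529}{2106}$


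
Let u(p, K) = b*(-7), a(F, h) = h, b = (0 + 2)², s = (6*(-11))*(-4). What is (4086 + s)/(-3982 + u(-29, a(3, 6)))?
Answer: -435/401 ≈ -1.0848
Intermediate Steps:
s = 264 (s = -66*(-4) = 264)
b = 4 (b = 2² = 4)
u(p, K) = -28 (u(p, K) = 4*(-7) = -28)
(4086 + s)/(-3982 + u(-29, a(3, 6))) = (4086 + 264)/(-3982 - 28) = 4350/(-4010) = 4350*(-1/4010) = -435/401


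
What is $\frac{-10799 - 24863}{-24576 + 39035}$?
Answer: $- \frac{35662}{14459} \approx -2.4664$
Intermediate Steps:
$\frac{-10799 - 24863}{-24576 + 39035} = - \frac{35662}{14459}$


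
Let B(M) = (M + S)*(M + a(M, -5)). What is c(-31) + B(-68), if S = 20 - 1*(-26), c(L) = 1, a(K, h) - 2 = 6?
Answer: 1321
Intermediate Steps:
a(K, h) = 8 (a(K, h) = 2 + 6 = 8)
S = 46 (S = 20 + 26 = 46)
B(M) = (8 + M)*(46 + M) (B(M) = (M + 46)*(M + 8) = (46 + M)*(8 + M) = (8 + M)*(46 + M))
c(-31) + B(-68) = 1 + (368 + (-68)² + 54*(-68)) = 1 + (368 + 4624 - 3672) = 1 + 1320 = 1321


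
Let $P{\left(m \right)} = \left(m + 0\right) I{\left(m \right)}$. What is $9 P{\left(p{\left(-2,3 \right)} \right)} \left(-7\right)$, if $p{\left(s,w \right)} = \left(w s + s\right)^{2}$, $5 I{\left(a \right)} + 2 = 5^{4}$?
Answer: $- \frac{2511936}{5} \approx -5.0239 \cdot 10^{5}$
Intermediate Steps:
$I{\left(a \right)} = \frac{623}{5}$ ($I{\left(a \right)} = - \frac{2}{5} + \frac{5^{4}}{5} = - \frac{2}{5} + \frac{1}{5} \cdot 625 = - \frac{2}{5} + 125 = \frac{623}{5}$)
$p{\left(s,w \right)} = \left(s + s w\right)^{2}$ ($p{\left(s,w \right)} = \left(s w + s\right)^{2} = \left(s + s w\right)^{2}$)
$P{\left(m \right)} = \frac{623 m}{5}$ ($P{\left(m \right)} = \left(m + 0\right) \frac{623}{5} = m \frac{623}{5} = \frac{623 m}{5}$)
$9 P{\left(p{\left(-2,3 \right)} \right)} \left(-7\right) = 9 \frac{623 \left(-2\right)^{2} \left(1 + 3\right)^{2}}{5} \left(-7\right) = 9 \frac{623 \cdot 4 \cdot 4^{2}}{5} \left(-7\right) = 9 \frac{623 \cdot 4 \cdot 16}{5} \left(-7\right) = 9 \cdot \frac{623}{5} \cdot 64 \left(-7\right) = 9 \cdot \frac{39872}{5} \left(-7\right) = \frac{358848}{5} \left(-7\right) = - \frac{2511936}{5}$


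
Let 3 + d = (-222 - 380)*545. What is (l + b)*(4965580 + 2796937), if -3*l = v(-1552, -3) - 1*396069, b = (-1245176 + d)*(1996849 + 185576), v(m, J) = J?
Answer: -26652923994603922617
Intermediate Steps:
d = -328093 (d = -3 + (-222 - 380)*545 = -3 - 602*545 = -3 - 328090 = -328093)
b = -3433541597325 (b = (-1245176 - 328093)*(1996849 + 185576) = -1573269*2182425 = -3433541597325)
l = 132024 (l = -(-3 - 1*396069)/3 = -(-3 - 396069)/3 = -⅓*(-396072) = 132024)
(l + b)*(4965580 + 2796937) = (132024 - 3433541597325)*(4965580 + 2796937) = -3433541465301*7762517 = -26652923994603922617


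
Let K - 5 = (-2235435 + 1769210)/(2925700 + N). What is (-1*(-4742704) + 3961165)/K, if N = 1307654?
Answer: 36846558646626/20700545 ≈ 1.7800e+6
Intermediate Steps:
K = 20700545/4233354 (K = 5 + (-2235435 + 1769210)/(2925700 + 1307654) = 5 - 466225/4233354 = 20700545/4233354 ≈ 4.8899)
(-1*(-4742704) + 3961165)/K = (-1*(-4742704) + 3961165)/(20700545/4233354) = (4742704 + 3961165)*(4233354/20700545) = 8703869*(4233354/20700545) = 36846558646626/20700545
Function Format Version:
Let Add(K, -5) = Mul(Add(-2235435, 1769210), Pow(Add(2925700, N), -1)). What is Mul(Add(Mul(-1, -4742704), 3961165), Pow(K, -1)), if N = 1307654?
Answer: Rational(36846558646626, 20700545) ≈ 1.7800e+6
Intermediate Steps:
K = Rational(20700545, 4233354) (K = Add(5, Mul(Add(-2235435, 1769210), Pow(Add(2925700, 1307654), -1))) = Add(5, Mul(-466225, Pow(4233354, -1))) = Add(5, Mul(-466225, Rational(1, 4233354))) = Add(5, Rational(-466225, 4233354)) = Rational(20700545, 4233354) ≈ 4.8899)
Mul(Add(Mul(-1, -4742704), 3961165), Pow(K, -1)) = Mul(Add(Mul(-1, -4742704), 3961165), Pow(Rational(20700545, 4233354), -1)) = Mul(Add(4742704, 3961165), Rational(4233354, 20700545)) = Mul(8703869, Rational(4233354, 20700545)) = Rational(36846558646626, 20700545)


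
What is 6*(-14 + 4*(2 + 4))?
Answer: 60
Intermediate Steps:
6*(-14 + 4*(2 + 4)) = 6*(-14 + 4*6) = 6*(-14 + 24) = 6*10 = 60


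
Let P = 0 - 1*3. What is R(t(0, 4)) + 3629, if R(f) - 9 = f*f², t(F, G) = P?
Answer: 3611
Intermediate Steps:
P = -3 (P = 0 - 3 = -3)
t(F, G) = -3
R(f) = 9 + f³ (R(f) = 9 + f*f² = 9 + f³)
R(t(0, 4)) + 3629 = (9 + (-3)³) + 3629 = (9 - 27) + 3629 = -18 + 3629 = 3611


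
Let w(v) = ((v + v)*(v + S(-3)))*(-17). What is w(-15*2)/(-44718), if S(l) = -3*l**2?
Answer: 9690/7453 ≈ 1.3001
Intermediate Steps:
w(v) = -34*v*(-27 + v) (w(v) = ((v + v)*(v - 3*(-3)**2))*(-17) = ((2*v)*(v - 3*9))*(-17) = ((2*v)*(v - 27))*(-17) = ((2*v)*(-27 + v))*(-17) = (2*v*(-27 + v))*(-17) = -34*v*(-27 + v))
w(-15*2)/(-44718) = (34*(-15*2)*(27 - (-15)*2))/(-44718) = (34*(-30)*(27 - 1*(-30)))*(-1/44718) = (34*(-30)*(27 + 30))*(-1/44718) = (34*(-30)*57)*(-1/44718) = -58140*(-1/44718) = 9690/7453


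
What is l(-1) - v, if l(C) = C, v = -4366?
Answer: 4365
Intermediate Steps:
l(-1) - v = -1 - 1*(-4366) = -1 + 4366 = 4365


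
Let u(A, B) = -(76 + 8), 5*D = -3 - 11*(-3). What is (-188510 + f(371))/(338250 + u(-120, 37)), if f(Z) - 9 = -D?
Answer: -188507/338166 ≈ -0.55744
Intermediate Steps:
D = 6 (D = (-3 - 11*(-3))/5 = (-3 + 33)/5 = (⅕)*30 = 6)
u(A, B) = -84 (u(A, B) = -1*84 = -84)
f(Z) = 3 (f(Z) = 9 - 1*6 = 9 - 6 = 3)
(-188510 + f(371))/(338250 + u(-120, 37)) = (-188510 + 3)/(338250 - 84) = -188507/338166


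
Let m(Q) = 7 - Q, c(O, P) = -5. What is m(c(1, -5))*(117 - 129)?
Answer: -144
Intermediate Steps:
m(c(1, -5))*(117 - 129) = (7 - 1*(-5))*(117 - 129) = (7 + 5)*(-12) = 12*(-12) = -144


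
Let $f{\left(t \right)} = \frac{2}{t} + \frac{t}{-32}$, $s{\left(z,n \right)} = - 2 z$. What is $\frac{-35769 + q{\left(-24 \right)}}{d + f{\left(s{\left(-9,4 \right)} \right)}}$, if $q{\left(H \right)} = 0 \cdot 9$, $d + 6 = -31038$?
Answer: $\frac{5150736}{4470401} \approx 1.1522$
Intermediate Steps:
$d = -31044$ ($d = -6 - 31038 = -31044$)
$q{\left(H \right)} = 0$
$f{\left(t \right)} = \frac{2}{t} - \frac{t}{32}$ ($f{\left(t \right)} = \frac{2}{t} + t \left(- \frac{1}{32}\right) = \frac{2}{t} - \frac{t}{32}$)
$\frac{-35769 + q{\left(-24 \right)}}{d + f{\left(s{\left(-9,4 \right)} \right)}} = \frac{-35769 + 0}{-31044 + \left(\frac{2}{\left(-2\right) \left(-9\right)} - \frac{\left(-2\right) \left(-9\right)}{32}\right)} = - \frac{35769}{-31044 + \left(\frac{2}{18} - \frac{9}{16}\right)} = - \frac{35769}{-31044 + \left(2 \cdot \frac{1}{18} - \frac{9}{16}\right)} = - \frac{35769}{-31044 + \left(\frac{1}{9} - \frac{9}{16}\right)} = - \frac{35769}{-31044 - \frac{65}{144}} = - \frac{35769}{- \frac{4470401}{144}} = \left(-35769\right) \left(- \frac{144}{4470401}\right) = \frac{5150736}{4470401}$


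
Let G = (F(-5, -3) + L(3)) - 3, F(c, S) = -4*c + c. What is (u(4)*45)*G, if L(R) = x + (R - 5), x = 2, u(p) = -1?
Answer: -540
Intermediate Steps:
L(R) = -3 + R (L(R) = 2 + (R - 5) = 2 + (-5 + R) = -3 + R)
F(c, S) = -3*c
G = 12 (G = (-3*(-5) + (-3 + 3)) - 3 = (15 + 0) - 3 = 15 - 3 = 12)
(u(4)*45)*G = -1*45*12 = -45*12 = -540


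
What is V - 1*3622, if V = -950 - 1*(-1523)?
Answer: -3049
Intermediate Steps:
V = 573 (V = -950 + 1523 = 573)
V - 1*3622 = 573 - 1*3622 = 573 - 3622 = -3049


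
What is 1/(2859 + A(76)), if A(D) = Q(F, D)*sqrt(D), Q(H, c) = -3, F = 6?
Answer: 953/2724399 + 2*sqrt(19)/2724399 ≈ 0.00035300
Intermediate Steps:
A(D) = -3*sqrt(D)
1/(2859 + A(76)) = 1/(2859 - 6*sqrt(19))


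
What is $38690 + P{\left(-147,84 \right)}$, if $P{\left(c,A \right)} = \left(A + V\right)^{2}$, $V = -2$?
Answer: $45414$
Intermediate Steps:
$P{\left(c,A \right)} = \left(-2 + A\right)^{2}$ ($P{\left(c,A \right)} = \left(A - 2\right)^{2} = \left(-2 + A\right)^{2}$)
$38690 + P{\left(-147,84 \right)} = 38690 + \left(-2 + 84\right)^{2} = 38690 + 82^{2} = 38690 + 6724 = 45414$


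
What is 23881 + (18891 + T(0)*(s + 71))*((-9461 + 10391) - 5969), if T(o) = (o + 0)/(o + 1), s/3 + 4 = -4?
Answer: -95167868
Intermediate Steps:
s = -24 (s = -12 + 3*(-4) = -12 - 12 = -24)
T(o) = o/(1 + o)
23881 + (18891 + T(0)*(s + 71))*((-9461 + 10391) - 5969) = 23881 + (18891 + (0/(1 + 0))*(-24 + 71))*((-9461 + 10391) - 5969) = 23881 + (18891 + (0/1)*47)*(930 - 5969) = 23881 + (18891 + (0*1)*47)*(-5039) = 23881 + (18891 + 0*47)*(-5039) = 23881 + (18891 + 0)*(-5039) = 23881 + 18891*(-5039) = 23881 - 95191749 = -95167868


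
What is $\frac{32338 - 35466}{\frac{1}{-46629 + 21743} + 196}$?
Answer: $- \frac{77843408}{4877655} \approx -15.959$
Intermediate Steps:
$\frac{32338 - 35466}{\frac{1}{-46629 + 21743} + 196} = - \frac{3128}{\frac{1}{-24886} + 196} = - \frac{3128}{- \frac{1}{24886} + 196} = - \frac{3128}{\frac{4877655}{24886}} = \left(-3128\right) \frac{24886}{4877655} = - \frac{77843408}{4877655}$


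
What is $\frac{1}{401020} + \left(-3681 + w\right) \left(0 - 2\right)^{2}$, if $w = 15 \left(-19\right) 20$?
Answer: $- \frac{15047874479}{401020} \approx -37524.0$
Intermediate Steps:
$w = -5700$ ($w = \left(-285\right) 20 = -5700$)
$\frac{1}{401020} + \left(-3681 + w\right) \left(0 - 2\right)^{2} = \frac{1}{401020} + \left(-3681 - 5700\right) \left(0 - 2\right)^{2} = \frac{1}{401020} - 9381 \left(-2\right)^{2} = \frac{1}{401020} - 37524 = - \frac{15047874479}{401020}$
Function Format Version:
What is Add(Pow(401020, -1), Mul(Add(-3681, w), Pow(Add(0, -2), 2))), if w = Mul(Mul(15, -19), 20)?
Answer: Rational(-15047874479, 401020) ≈ -37524.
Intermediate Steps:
w = -5700 (w = Mul(-285, 20) = -5700)
Add(Pow(401020, -1), Mul(Add(-3681, w), Pow(Add(0, -2), 2))) = Add(Pow(401020, -1), Mul(Add(-3681, -5700), Pow(Add(0, -2), 2))) = Add(Rational(1, 401020), Mul(-9381, Pow(-2, 2))) = Add(Rational(1, 401020), Mul(-9381, 4)) = Add(Rational(1, 401020), -37524) = Rational(-15047874479, 401020)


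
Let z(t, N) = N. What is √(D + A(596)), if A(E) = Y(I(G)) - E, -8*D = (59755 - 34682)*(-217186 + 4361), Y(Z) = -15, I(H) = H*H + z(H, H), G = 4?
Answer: √10672312674/4 ≈ 25827.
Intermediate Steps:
I(H) = H + H² (I(H) = H*H + H = H² + H = H + H²)
D = 5336161225/8 (D = -(59755 - 34682)*(-217186 + 4361)/8 = -25073*(-212825)/8 = -⅛*(-5336161225) = 5336161225/8 ≈ 6.6702e+8)
A(E) = -15 - E
√(D + A(596)) = √(5336161225/8 + (-15 - 1*596)) = √(5336161225/8 + (-15 - 596)) = √(5336161225/8 - 611) = √(5336156337/8) = √10672312674/4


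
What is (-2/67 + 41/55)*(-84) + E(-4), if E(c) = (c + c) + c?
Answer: -265728/3685 ≈ -72.111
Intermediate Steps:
E(c) = 3*c (E(c) = 2*c + c = 3*c)
(-2/67 + 41/55)*(-84) + E(-4) = (-2/67 + 41/55)*(-84) + 3*(-4) = (-2*1/67 + 41*(1/55))*(-84) - 12 = (-2/67 + 41/55)*(-84) - 12 = (2637/3685)*(-84) - 12 = -221508/3685 - 12 = -265728/3685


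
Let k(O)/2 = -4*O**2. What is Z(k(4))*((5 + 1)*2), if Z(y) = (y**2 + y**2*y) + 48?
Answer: -24968640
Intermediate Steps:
k(O) = -8*O**2 (k(O) = 2*(-4*O**2) = -8*O**2)
Z(y) = 48 + y**2 + y**3 (Z(y) = (y**2 + y**3) + 48 = 48 + y**2 + y**3)
Z(k(4))*((5 + 1)*2) = (48 + (-8*4**2)**2 + (-8*4**2)**3)*((5 + 1)*2) = (48 + (-8*16)**2 + (-8*16)**3)*(6*2) = (48 + (-128)**2 + (-128)**3)*12 = (48 + 16384 - 2097152)*12 = -2080720*12 = -24968640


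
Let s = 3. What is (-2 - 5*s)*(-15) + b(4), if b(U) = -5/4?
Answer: 1015/4 ≈ 253.75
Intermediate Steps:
b(U) = -5/4 (b(U) = -5*1/4 = -5/4)
(-2 - 5*s)*(-15) + b(4) = (-2 - 5*3)*(-15) - 5/4 = (-2 - 15)*(-15) - 5/4 = -17*(-15) - 5/4 = 255 - 5/4 = 1015/4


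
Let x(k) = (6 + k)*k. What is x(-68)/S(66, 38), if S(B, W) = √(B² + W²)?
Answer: 1054*√58/145 ≈ 55.359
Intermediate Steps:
x(k) = k*(6 + k)
x(-68)/S(66, 38) = (-68*(6 - 68))/(√(66² + 38²)) = (-68*(-62))/(√(4356 + 1444)) = 4216/(√5800) = 4216/((10*√58)) = 4216*(√58/580) = 1054*√58/145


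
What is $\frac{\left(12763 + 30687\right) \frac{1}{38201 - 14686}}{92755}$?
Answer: $\frac{1738}{87245353} \approx 1.9921 \cdot 10^{-5}$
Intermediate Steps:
$\frac{\left(12763 + 30687\right) \frac{1}{38201 - 14686}}{92755} = \frac{43450}{23515} \cdot \frac{1}{92755} = 43450 \cdot \frac{1}{23515} \cdot \frac{1}{92755} = \frac{8690}{4703} \cdot \frac{1}{92755} = \frac{1738}{87245353}$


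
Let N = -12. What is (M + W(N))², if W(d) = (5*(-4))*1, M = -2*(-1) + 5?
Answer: 169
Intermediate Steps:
M = 7 (M = 2 + 5 = 7)
W(d) = -20 (W(d) = -20*1 = -20)
(M + W(N))² = (7 - 20)² = (-13)² = 169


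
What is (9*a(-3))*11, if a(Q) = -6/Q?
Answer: 198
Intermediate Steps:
(9*a(-3))*11 = (9*(-6/(-3)))*11 = (9*(-6*(-⅓)))*11 = (9*2)*11 = 18*11 = 198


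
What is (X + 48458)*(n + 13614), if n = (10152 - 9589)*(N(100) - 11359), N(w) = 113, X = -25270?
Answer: -146499094192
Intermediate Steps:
n = -6331498 (n = (10152 - 9589)*(113 - 11359) = 563*(-11246) = -6331498)
(X + 48458)*(n + 13614) = (-25270 + 48458)*(-6331498 + 13614) = 23188*(-6317884) = -146499094192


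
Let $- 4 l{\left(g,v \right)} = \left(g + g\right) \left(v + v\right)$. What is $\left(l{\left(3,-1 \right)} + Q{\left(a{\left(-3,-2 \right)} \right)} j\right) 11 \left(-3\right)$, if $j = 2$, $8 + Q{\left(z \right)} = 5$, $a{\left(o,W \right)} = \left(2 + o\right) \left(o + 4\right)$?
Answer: $99$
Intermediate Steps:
$a{\left(o,W \right)} = \left(2 + o\right) \left(4 + o\right)$
$l{\left(g,v \right)} = - g v$ ($l{\left(g,v \right)} = - \frac{\left(g + g\right) \left(v + v\right)}{4} = - \frac{2 g 2 v}{4} = - \frac{4 g v}{4} = - g v$)
$Q{\left(z \right)} = -3$ ($Q{\left(z \right)} = -8 + 5 = -3$)
$\left(l{\left(3,-1 \right)} + Q{\left(a{\left(-3,-2 \right)} \right)} j\right) 11 \left(-3\right) = \left(\left(-1\right) 3 \left(-1\right) - 6\right) 11 \left(-3\right) = \left(3 - 6\right) 11 \left(-3\right) = \left(-3\right) 11 \left(-3\right) = \left(-33\right) \left(-3\right) = 99$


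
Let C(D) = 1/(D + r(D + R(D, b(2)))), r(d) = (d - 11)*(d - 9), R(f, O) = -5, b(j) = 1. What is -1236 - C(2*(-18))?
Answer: -3169105/2564 ≈ -1236.0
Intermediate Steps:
r(d) = (-11 + d)*(-9 + d)
C(D) = 1/(199 + (-5 + D)**2 - 19*D) (C(D) = 1/(D + (99 + (D - 5)**2 - 20*(D - 5))) = 1/(D + (99 + (-5 + D)**2 - 20*(-5 + D))) = 1/(D + (99 + (-5 + D)**2 + (100 - 20*D))) = 1/(D + (199 + (-5 + D)**2 - 20*D)) = 1/(199 + (-5 + D)**2 - 19*D))
-1236 - C(2*(-18)) = -1236 - 1/(224 + (2*(-18))**2 - 58*(-18)) = -1236 - 1/(224 + (-36)**2 - 29*(-36)) = -1236 - 1/(224 + 1296 + 1044) = -1236 - 1/2564 = -3169105/2564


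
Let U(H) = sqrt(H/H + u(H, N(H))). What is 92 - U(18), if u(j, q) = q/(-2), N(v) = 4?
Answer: 92 - I ≈ 92.0 - 1.0*I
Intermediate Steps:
u(j, q) = -q/2 (u(j, q) = q*(-1/2) = -q/2)
U(H) = I (U(H) = sqrt(H/H - 1/2*4) = sqrt(1 - 2) = sqrt(-1) = I)
92 - U(18) = 92 - I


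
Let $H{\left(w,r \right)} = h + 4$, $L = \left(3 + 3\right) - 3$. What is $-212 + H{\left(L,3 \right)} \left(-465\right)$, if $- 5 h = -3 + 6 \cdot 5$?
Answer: $439$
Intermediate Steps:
$L = 3$ ($L = 6 - 3 = 3$)
$h = - \frac{27}{5}$ ($h = - \frac{-3 + 6 \cdot 5}{5} = - \frac{-3 + 30}{5} = \left(- \frac{1}{5}\right) 27 = - \frac{27}{5} \approx -5.4$)
$H{\left(w,r \right)} = - \frac{7}{5}$ ($H{\left(w,r \right)} = - \frac{27}{5} + 4 = - \frac{7}{5}$)
$-212 + H{\left(L,3 \right)} \left(-465\right) = -212 - -651 = -212 + 651 = 439$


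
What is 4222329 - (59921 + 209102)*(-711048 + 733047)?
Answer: -5914014648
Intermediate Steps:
4222329 - (59921 + 209102)*(-711048 + 733047) = 4222329 - 269023*21999 = 4222329 - 1*5918236977 = 4222329 - 5918236977 = -5914014648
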